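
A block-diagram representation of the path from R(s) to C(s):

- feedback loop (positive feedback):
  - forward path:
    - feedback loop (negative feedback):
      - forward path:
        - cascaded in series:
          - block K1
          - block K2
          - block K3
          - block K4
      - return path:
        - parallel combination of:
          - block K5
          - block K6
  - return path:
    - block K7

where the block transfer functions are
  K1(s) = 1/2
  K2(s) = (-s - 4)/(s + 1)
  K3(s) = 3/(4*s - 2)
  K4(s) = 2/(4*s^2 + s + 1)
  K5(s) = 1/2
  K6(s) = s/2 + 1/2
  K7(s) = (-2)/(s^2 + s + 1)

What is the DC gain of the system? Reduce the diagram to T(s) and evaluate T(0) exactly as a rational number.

1. combine K1, K2, K3, K4 in series: (-3*s - 12)/(16*s^4 + 12*s^3 - 2*s^2 - 2)
2. combine K5, K6 in parallel: s/2 + 1
3. close the feedback loop around (K1*K2*K3*K4), (K5+K6): (-6*s - 24)/(32*s^4 + 24*s^3 - 7*s^2 - 18*s - 28)
4. apply the feedback formula to [(K1*K2*K3*K4)/(1+(K1*K2*K3*K4)*(K5+K6))], K7: (-6*s^3 - 30*s^2 - 30*s - 24)/(32*s^6 + 56*s^5 + 49*s^4 - s^3 - 53*s^2 - 58*s - 76)
The step-4 result is T(s). Setting s = 0: T(0) = -24/(-76) = 6/19.

Therefore the answer is 6/19.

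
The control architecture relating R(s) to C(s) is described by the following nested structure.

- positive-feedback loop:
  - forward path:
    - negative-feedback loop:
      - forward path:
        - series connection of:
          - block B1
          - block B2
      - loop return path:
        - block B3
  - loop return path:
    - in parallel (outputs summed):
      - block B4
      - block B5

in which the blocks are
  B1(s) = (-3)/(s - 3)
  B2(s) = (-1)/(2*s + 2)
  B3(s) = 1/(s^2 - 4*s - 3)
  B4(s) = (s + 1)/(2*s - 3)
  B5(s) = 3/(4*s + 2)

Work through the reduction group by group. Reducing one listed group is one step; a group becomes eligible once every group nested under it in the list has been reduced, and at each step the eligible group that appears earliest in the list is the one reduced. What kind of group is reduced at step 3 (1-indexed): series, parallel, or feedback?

Step 1: multiply B1, B2 (series)
Step 2: feedback reduction of (B1*B2), B3
Step 3: sum the parallel branches B4, B5
Step 4: apply the feedback formula to [(B1*B2)/(1+(B1*B2)*B3)], (B4+B5)
Step 3 collapses a parallel group.

Hence the answer: parallel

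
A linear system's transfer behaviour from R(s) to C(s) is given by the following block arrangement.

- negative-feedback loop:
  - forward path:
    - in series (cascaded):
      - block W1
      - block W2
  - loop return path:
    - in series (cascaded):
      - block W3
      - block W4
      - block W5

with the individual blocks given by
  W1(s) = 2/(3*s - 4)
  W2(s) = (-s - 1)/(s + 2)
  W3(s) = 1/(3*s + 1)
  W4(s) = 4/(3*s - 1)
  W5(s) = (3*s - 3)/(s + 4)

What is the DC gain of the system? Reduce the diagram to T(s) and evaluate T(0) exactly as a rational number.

Answer: 1/7

Working:
Step 1 - reduce the series chain W1, W2; result (-2*s - 2)/(3*s^2 + 2*s - 8)
Step 2 - multiply W3, W4, W5 (series); result (12*s - 12)/(9*s^3 + 36*s^2 - s - 4)
Step 3 - apply the feedback formula to (W1*W2), (W3*W4*W5); result (-18*s^4 - 90*s^3 - 70*s^2 + 10*s + 8)/(27*s^5 + 126*s^4 - 3*s^3 - 326*s^2 + 56)
DC gain: substitute s = 0 into T(s) from step 3: T(0) = 8/56 = 1/7.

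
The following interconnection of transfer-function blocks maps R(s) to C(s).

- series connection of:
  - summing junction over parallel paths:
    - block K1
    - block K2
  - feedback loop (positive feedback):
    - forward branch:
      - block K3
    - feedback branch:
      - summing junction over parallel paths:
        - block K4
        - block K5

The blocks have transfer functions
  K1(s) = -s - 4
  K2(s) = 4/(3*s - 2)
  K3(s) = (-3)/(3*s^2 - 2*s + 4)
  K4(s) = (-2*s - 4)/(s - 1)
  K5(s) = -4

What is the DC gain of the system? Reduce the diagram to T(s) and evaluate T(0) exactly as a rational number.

Step 1 - sum the parallel branches K1, K2: (-3*s^2 - 10*s + 12)/(3*s - 2)
Step 2 - add K4, K5 (parallel): (-6*s)/(s - 1)
Step 3 - apply the feedback formula to K3, (K4+K5): (3 - 3*s)/(3*s^3 - 5*s^2 - 12*s - 4)
Step 4 - cascade (K1+K2), [K3/(1-K3*(K4+K5))]: (9*s^3 + 21*s^2 - 66*s + 36)/(9*s^4 - 21*s^3 - 26*s^2 + 12*s + 8)
DC gain: substitute s = 0 into T(s) from step 4: T(0) = 36/8 = 9/2.

Therefore the answer is 9/2.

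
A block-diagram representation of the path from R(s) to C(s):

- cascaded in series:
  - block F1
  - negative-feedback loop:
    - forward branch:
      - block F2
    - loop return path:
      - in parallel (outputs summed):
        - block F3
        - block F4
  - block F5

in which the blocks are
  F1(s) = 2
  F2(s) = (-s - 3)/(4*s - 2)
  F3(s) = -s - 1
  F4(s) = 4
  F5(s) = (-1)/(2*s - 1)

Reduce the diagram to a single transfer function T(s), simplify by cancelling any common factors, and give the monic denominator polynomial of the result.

Step 1. reduce the parallel group F3, F4; result 3 - s
Step 2. feedback reduction of F2, (F3+F4); result (-s - 3)/(s^2 + 4*s - 11)
Step 3. reduce the series chain F1, [F2/(1+F2*(F3+F4))], F5; result (2*s + 6)/(2*s^3 + 7*s^2 - 26*s + 11)
That last expression is T(s), already simplified. Scaling its denominator by 1/2 (the reciprocal of the leading coefficient) yields the monic denominator.

Answer: s^3 + 7*s^2/2 - 13*s + 11/2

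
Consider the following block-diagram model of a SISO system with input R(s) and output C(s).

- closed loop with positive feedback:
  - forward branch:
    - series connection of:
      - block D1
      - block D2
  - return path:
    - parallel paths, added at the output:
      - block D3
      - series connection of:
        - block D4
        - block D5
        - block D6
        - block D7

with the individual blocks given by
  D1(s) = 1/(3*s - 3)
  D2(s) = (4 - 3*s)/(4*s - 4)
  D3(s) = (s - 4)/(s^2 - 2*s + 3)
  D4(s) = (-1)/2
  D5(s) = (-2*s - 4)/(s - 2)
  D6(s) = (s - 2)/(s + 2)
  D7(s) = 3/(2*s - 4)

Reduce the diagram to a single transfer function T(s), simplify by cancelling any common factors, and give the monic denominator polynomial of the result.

First reduce the diagram to T(s).

[1] cascade D1, D2, giving (4 - 3*s)/(12*s^2 - 24*s + 12)
[2] multiply D4, D5, D6, D7 (series), giving 3/(2*s - 4)
[3] add D3, (D4*D5*D6*D7) (parallel), giving (5*s^2 - 18*s + 25)/(2*s^3 - 8*s^2 + 14*s - 12)
[4] feedback reduction of (D1*D2), (D3+(D4*D5*D6*D7)), giving (-6*s^4 + 32*s^3 - 74*s^2 + 92*s - 48)/(24*s^5 - 144*s^4 + 399*s^3 - 650*s^2 + 603*s - 244)
Step 4 gives the fully reduced T(s), with no common factor left to cancel. The denominator's leading coefficient is 24, so divide each of its coefficients by 24 to get the monic form.

Answer: s^5 - 6*s^4 + 133*s^3/8 - 325*s^2/12 + 201*s/8 - 61/6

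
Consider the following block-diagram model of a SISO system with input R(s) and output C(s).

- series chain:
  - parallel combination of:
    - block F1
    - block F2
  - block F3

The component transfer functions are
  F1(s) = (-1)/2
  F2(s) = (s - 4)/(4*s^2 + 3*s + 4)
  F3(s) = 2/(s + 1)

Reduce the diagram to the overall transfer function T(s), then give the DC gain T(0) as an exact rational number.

Reducing step by step:

Step 1. add F1, F2 (parallel); result (-4*s^2 - s - 12)/(8*s^2 + 6*s + 8)
Step 2. multiply (F1+F2), F3 (series); result (-4*s^2 - s - 12)/(4*s^3 + 7*s^2 + 7*s + 4)
That last expression is T(s); at s = 0 only the constant terms survive, so T(0) = -12/4 = -3.

Answer: -3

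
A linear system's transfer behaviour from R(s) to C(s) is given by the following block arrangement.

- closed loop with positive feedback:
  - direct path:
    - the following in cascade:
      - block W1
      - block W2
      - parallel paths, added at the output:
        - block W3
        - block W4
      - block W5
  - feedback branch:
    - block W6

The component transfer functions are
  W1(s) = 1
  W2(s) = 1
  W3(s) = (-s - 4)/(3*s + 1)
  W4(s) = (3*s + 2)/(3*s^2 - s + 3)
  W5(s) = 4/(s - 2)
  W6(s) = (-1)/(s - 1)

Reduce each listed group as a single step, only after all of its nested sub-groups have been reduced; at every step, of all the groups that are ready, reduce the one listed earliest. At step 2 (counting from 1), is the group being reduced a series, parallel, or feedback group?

(1) combine W3, W4 in parallel
(2) combine W1, W2, (W3+W4), W5 in series
(3) close the feedback loop around (W1*W2*(W3+W4)*W5), W6
So the answer for step 2 is series.

Final answer: series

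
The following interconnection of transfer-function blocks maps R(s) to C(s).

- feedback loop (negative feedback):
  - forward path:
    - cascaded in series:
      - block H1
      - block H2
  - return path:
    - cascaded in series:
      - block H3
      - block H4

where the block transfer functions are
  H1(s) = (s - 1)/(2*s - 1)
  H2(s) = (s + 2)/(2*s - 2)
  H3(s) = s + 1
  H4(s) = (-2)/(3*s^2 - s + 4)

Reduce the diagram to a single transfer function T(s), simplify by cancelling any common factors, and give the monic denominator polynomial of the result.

Step 1: combine H1, H2 in series: (s + 2)/(4*s - 2)
Step 2: series reduction of H3, H4: (-2*s - 2)/(3*s^2 - s + 4)
Step 3: apply the feedback formula to (H1*H2), (H3*H4): (3*s^3 + 5*s^2 + 2*s + 8)/(12*s^3 - 12*s^2 + 12*s - 12)
No further cancellation is possible in the step-3 result, so that is T(s). Its denominator becomes monic after dividing by the leading coefficient 12.

Answer: s^3 - s^2 + s - 1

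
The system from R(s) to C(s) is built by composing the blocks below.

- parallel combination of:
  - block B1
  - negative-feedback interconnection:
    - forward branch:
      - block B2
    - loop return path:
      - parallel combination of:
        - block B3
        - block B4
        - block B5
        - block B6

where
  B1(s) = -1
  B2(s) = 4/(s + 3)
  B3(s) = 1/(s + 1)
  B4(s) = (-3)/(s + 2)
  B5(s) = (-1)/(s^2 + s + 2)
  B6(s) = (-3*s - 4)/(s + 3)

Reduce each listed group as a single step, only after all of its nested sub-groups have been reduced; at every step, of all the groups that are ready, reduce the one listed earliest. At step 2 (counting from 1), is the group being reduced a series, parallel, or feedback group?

[1] combine B3, B4, B5, B6 in parallel
[2] feedback reduction of B2, (B3+B4+B5+B6)
[3] combine B1, [B2/(1+B2*(B3+B4+B5+B6))] in parallel
The group at step 2 is a feedback group.

Final answer: feedback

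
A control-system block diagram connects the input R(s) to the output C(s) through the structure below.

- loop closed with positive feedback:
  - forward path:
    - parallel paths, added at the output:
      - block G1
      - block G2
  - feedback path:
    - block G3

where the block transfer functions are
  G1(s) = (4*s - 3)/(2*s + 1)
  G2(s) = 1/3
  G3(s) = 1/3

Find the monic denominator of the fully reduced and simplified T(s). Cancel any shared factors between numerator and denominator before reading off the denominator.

Answer: s + 17/4

Working:
[1] parallel reduction of G1, G2 -> (14*s - 8)/(6*s + 3)
[2] feedback reduction of (G1+G2), G3 -> (42*s - 24)/(4*s + 17)
That last expression is T(s), already simplified. Scaling its denominator by 1/4 (the reciprocal of the leading coefficient) yields the monic denominator.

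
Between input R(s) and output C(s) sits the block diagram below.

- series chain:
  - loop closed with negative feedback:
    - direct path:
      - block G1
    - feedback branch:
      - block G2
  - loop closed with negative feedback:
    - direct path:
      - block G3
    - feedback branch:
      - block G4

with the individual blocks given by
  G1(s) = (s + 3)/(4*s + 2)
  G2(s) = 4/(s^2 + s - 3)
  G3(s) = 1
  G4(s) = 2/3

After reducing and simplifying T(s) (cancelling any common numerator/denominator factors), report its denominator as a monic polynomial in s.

First reduce the diagram to T(s).

1. close the feedback loop around G1, G2 = (s^3 + 4*s^2 - 9)/(4*s^3 + 6*s^2 - 6*s + 6)
2. collapse the loop (G3 forward, G4 return) = 3/5
3. combine [G1/(1+G1*G2)], [G3/(1+G3*G4)] in series = (3*s^3 + 12*s^2 - 27)/(20*s^3 + 30*s^2 - 30*s + 30)
No further cancellation is possible in the step-3 result, so that is T(s). Its denominator becomes monic after dividing by the leading coefficient 20.

Answer: s^3 + 3*s^2/2 - 3*s/2 + 3/2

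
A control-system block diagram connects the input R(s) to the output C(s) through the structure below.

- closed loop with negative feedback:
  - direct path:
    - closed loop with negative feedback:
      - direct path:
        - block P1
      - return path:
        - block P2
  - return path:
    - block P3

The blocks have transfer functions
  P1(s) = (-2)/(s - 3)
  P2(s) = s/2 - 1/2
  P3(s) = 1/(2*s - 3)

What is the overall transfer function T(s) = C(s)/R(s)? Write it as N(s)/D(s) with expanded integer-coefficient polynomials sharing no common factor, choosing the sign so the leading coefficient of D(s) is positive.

Answer: (2*s - 3)/(2*s - 2)

Working:
[1] reduce the feedback loop with forward P1 and return P2: 1
[2] close the feedback loop around [P1/(1+P1*P2)], P3 - this is the overall T(s), already in the required normalized form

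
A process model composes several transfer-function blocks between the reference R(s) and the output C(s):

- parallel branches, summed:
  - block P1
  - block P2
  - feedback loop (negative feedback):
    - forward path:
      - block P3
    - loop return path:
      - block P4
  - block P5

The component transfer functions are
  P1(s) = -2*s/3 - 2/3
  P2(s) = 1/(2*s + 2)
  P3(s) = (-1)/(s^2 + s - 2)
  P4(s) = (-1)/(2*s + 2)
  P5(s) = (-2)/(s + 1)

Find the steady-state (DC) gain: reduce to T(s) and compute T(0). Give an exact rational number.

1. feedback reduction of P3, P4: (-2*s - 2)/(2*s^3 + 4*s^2 - 2*s - 3)
2. parallel reduction of P1, P2, [P3/(1+P3*P4)], P5: (-8*s^5 - 32*s^4 - 50*s^3 - 36*s^2 + 26*s + 27)/(12*s^4 + 36*s^3 + 12*s^2 - 30*s - 18)
DC gain: substitute s = 0 into T(s) from step 2: T(0) = 27/(-18) = -3/2.

Therefore the answer is -3/2.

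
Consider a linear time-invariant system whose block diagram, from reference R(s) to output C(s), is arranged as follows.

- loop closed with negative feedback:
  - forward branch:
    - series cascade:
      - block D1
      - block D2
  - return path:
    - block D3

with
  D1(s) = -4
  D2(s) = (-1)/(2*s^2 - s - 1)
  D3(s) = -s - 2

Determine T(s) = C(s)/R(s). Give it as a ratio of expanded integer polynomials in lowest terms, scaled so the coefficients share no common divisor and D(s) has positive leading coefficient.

Step 1: reduce the series chain D1, D2 gives 4/(2*s^2 - s - 1)
Step 2: collapse the loop ((D1*D2) forward, D3 return); the result is T(s) itself (integer coefficients, no common factor, positive leading denominator coefficient)

Answer: 4/(2*s^2 - 5*s - 9)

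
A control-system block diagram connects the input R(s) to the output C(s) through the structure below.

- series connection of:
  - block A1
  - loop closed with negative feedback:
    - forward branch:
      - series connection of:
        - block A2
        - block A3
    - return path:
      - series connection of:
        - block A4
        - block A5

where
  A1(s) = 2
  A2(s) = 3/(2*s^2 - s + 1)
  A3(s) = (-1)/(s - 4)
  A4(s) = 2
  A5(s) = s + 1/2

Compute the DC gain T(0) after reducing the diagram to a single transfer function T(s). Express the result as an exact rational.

The answer is 6/7.

Reasoning:
[1] series reduction of A2, A3; result (-3)/(2*s^3 - 9*s^2 + 5*s - 4)
[2] multiply A4, A5 (series); result 2*s + 1
[3] feedback reduction of (A2*A3), (A4*A5); result (-3)/(2*s^3 - 9*s^2 - s - 7)
[4] cascade A1, [(A2*A3)/(1+(A2*A3)*(A4*A5))]; result (-6)/(2*s^3 - 9*s^2 - s - 7)
DC gain: substitute s = 0 into T(s) from step 4: T(0) = -6/(-7) = 6/7.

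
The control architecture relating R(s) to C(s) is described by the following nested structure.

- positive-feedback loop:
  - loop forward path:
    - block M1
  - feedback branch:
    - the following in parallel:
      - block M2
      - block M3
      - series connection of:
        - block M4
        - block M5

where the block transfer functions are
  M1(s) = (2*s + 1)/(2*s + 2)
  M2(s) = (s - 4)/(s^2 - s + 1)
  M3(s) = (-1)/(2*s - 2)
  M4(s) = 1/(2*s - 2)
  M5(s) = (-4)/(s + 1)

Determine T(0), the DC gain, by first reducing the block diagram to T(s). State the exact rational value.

First reduce the diagram to T(s).

1. multiply M4, M5 (series) = (-2)/(s^2 - 1)
2. combine M2, M3, (M4*M5) in parallel = (s^3 - 12*s^2 + 2*s + 3)/(2*s^4 - 2*s^3 + 2*s - 2)
3. reduce the feedback loop with forward M1 and return (M2+M3+(M4*M5)) = (4*s^5 - 2*s^4 - 2*s^3 + 4*s^2 - 2*s - 2)/(4*s^5 - 2*s^4 + 19*s^3 + 12*s^2 - 8*s - 7)
The step-3 result is T(s). Setting s = 0: T(0) = -2/(-7) = 2/7.

Answer: 2/7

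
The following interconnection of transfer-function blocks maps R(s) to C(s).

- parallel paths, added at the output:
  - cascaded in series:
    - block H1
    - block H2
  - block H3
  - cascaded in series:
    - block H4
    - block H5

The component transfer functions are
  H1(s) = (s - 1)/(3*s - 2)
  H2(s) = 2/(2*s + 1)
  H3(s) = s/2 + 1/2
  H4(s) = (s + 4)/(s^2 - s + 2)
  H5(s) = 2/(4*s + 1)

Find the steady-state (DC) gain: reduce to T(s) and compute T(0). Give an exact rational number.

Step 1 - combine H1, H2 in series; result (2*s - 2)/(6*s^2 - s - 2)
Step 2 - reduce the series chain H4, H5; result (2*s + 8)/(4*s^3 - 3*s^2 + 7*s + 2)
Step 3 - sum the parallel branches (H1*H2), H3, (H4*H5); result (24*s^6 + 2*s^5 + 31*s^4 + 44*s^3 + 127*s^2 - 64*s - 44)/(48*s^5 - 44*s^4 + 74*s^3 + 22*s^2 - 32*s - 8)
Step 3 gives the overall T(s). Then T(0) = -44/(-8) = 11/2.

Answer: 11/2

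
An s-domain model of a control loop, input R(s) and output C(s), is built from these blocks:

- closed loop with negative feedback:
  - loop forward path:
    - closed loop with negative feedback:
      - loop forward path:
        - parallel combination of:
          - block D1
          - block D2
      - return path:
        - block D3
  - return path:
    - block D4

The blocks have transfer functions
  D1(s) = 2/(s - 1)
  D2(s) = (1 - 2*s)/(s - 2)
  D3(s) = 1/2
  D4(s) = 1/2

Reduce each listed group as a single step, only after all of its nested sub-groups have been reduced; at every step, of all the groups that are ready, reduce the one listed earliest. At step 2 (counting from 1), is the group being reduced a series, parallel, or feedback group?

Answer: feedback

Working:
Step 1 - add D1, D2 (parallel)
Step 2 - apply the feedback formula to (D1+D2), D3
Step 3 - close the feedback loop around [(D1+D2)/(1+(D1+D2)*D3)], D4
The group at step 2 is a feedback group.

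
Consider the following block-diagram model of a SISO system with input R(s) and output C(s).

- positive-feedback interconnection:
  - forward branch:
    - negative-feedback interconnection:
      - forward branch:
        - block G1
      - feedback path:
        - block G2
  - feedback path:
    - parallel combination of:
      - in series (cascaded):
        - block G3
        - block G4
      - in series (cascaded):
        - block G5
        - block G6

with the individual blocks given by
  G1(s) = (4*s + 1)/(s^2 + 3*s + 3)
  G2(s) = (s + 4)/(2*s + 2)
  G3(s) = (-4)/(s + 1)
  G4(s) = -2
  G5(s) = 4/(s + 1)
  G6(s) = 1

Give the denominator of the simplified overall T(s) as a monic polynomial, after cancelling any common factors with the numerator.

Answer: s^3 + 6*s^2 - 67*s/2 - 7

Working:
(1) reduce the feedback loop with forward G1 and return G2, giving (8*s^2 + 10*s + 2)/(2*s^3 + 12*s^2 + 29*s + 10)
(2) reduce the series chain G3, G4, giving 8/(s + 1)
(3) series reduction of G5, G6, giving 4/(s + 1)
(4) reduce the parallel group (G3*G4), (G5*G6), giving 12/(s + 1)
(5) reduce the feedback loop with forward [G1/(1+G1*G2)] and return ((G3*G4)+(G5*G6)), giving (8*s^2 + 10*s + 2)/(2*s^3 + 12*s^2 - 67*s - 14)
No further cancellation is possible in the step-5 result, so that is T(s). Its denominator becomes monic after dividing by the leading coefficient 2.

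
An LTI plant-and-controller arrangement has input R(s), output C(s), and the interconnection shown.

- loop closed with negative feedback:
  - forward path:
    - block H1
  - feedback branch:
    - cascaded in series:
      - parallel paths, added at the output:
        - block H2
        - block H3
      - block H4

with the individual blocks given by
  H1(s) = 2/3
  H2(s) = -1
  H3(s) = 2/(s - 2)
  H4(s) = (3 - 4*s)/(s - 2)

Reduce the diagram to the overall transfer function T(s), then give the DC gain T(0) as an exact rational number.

Answer: 2/9

Working:
Step 1. combine H2, H3 in parallel: (4 - s)/(s - 2)
Step 2. cascade (H2+H3), H4: (4*s^2 - 19*s + 12)/(s^2 - 4*s + 4)
Step 3. collapse the loop (H1 forward, ((H2+H3)*H4) return): (2*s^2 - 8*s + 8)/(11*s^2 - 50*s + 36)
The step-3 result is T(s). Setting s = 0: T(0) = 8/36 = 2/9.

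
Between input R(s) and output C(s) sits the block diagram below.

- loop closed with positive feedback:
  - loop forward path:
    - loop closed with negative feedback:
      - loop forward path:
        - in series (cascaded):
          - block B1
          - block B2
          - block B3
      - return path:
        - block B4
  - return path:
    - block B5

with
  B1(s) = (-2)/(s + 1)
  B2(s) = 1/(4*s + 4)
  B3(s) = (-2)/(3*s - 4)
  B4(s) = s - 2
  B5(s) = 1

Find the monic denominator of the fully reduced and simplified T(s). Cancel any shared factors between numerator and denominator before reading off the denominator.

1. multiply B1, B2, B3 (series): 1/(3*s^3 + 2*s^2 - 5*s - 4)
2. apply the feedback formula to (B1*B2*B3), B4: 1/(3*s^3 + 2*s^2 - 4*s - 6)
3. apply the feedback formula to [(B1*B2*B3)/(1+(B1*B2*B3)*B4)], B5: 1/(3*s^3 + 2*s^2 - 4*s - 7)
Step 3 gives the fully reduced T(s), with no common factor left to cancel. The denominator's leading coefficient is 3, so divide each of its coefficients by 3 to get the monic form.

Therefore the answer is s^3 + 2*s^2/3 - 4*s/3 - 7/3.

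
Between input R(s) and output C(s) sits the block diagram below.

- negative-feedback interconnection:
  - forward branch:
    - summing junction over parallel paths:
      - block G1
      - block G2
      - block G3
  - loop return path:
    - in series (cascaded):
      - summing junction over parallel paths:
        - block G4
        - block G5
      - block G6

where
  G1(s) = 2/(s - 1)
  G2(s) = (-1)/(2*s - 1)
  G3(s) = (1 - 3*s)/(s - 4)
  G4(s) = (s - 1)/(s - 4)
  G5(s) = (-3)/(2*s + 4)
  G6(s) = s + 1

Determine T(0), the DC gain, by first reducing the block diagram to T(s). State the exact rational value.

(1) reduce the parallel group G1, G2, G3 -> (-6*s^3 + 14*s^2 - 19*s + 5)/(2*s^3 - 11*s^2 + 13*s - 4)
(2) sum the parallel branches G4, G5 -> (2*s^2 - s + 8)/(2*s^2 - 4*s - 16)
(3) reduce the series chain (G4+G5), G6 -> (2*s^3 + s^2 + 7*s + 8)/(2*s^2 - 4*s - 16)
(4) collapse the loop ((G1+G2+G3) forward, ((G4+G5)*G6) return) -> (12*s^5 - 52*s^4 - 2*s^3 + 138*s^2 - 284*s + 80)/(12*s^6 - 26*s^5 + 96*s^4 - 79*s^3 - 100*s^2 + 309*s - 104)
Evaluating the step-4 result (the overall T(s)) at s = 0 gives T(0) = 80/(-104) = -10/13.

Therefore the answer is -10/13.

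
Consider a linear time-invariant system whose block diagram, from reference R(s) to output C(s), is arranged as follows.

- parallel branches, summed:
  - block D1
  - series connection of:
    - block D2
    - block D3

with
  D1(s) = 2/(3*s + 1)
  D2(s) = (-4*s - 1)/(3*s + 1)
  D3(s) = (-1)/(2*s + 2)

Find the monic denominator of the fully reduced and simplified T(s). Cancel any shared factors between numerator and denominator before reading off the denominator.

Answer: s^2 + 4*s/3 + 1/3

Working:
Step 1. multiply D2, D3 (series), giving (4*s + 1)/(6*s^2 + 8*s + 2)
Step 2. parallel reduction of D1, (D2*D3), giving (8*s + 5)/(6*s^2 + 8*s + 2)
The result of step 2 is T(s) in lowest terms. Its denominator has leading coefficient 6; dividing the denominator through by 6 makes it monic.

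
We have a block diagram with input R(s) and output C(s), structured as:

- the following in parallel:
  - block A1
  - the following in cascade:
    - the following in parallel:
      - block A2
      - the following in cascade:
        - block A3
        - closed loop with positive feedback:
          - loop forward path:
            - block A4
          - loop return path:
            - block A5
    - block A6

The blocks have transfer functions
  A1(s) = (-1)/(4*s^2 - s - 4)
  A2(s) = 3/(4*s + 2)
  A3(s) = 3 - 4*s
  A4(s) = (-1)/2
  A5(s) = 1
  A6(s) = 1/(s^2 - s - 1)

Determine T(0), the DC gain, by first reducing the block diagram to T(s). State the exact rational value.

The answer is -1/4.

Reasoning:
Step 1 - feedback reduction of A4, A5: (-1)/3
Step 2 - multiply A3, [A4/(1-A4*A5)] (series): 4*s/3 - 1
Step 3 - parallel reduction of A2, (A3*[A4/(1-A4*A5)]): (16*s^2 - 4*s + 3)/(12*s + 6)
Step 4 - series reduction of (A2+(A3*[A4/(1-A4*A5)])), A6: (16*s^2 - 4*s + 3)/(12*s^3 - 6*s^2 - 18*s - 6)
Step 5 - parallel reduction of A1, ((A2+(A3*[A4/(1-A4*A5)]))*A6): (64*s^4 - 44*s^3 - 42*s^2 + 31*s - 6)/(48*s^5 - 36*s^4 - 114*s^3 + 18*s^2 + 78*s + 24)
DC gain: substitute s = 0 into T(s) from step 5: T(0) = -6/24 = -1/4.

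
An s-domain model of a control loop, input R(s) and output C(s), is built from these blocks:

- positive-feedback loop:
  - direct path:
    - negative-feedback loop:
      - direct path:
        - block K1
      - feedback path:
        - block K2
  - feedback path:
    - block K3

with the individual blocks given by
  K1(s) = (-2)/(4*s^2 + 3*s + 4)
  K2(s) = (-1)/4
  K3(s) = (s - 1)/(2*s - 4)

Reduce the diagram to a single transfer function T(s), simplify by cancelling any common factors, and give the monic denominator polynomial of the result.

Answer: s^3 - 5*s^2/4 - s/8 - 5/2

Working:
Step 1 - close the feedback loop around K1, K2 = (-4)/(8*s^2 + 6*s + 9)
Step 2 - close the feedback loop around [K1/(1+K1*K2)], K3 = (8 - 4*s)/(8*s^3 - 10*s^2 - s - 20)
No further cancellation is possible in the step-2 result, so that is T(s). Its denominator becomes monic after dividing by the leading coefficient 8.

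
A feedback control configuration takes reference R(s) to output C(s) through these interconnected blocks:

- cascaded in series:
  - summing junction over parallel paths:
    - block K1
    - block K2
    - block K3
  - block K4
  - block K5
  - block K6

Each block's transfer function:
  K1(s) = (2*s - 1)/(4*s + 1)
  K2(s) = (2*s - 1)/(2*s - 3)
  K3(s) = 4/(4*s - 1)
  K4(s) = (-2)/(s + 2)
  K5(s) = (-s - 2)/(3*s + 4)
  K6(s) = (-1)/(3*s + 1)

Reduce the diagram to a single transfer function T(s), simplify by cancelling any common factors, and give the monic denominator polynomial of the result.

Step 1: parallel reduction of K1, K2, K3; result (48*s^3 - 20*s^2 - 22*s - 14)/(32*s^3 - 48*s^2 - 2*s + 3)
Step 2: series reduction of (K1+K2+K3), K4, K5, K6; result (-96*s^3 + 40*s^2 + 44*s + 28)/(288*s^5 + 48*s^4 - 610*s^3 - 195*s^2 + 37*s + 12)
No further cancellation is possible in the step-2 result, so that is T(s). Its denominator becomes monic after dividing by the leading coefficient 288.

Therefore the answer is s^5 + s^4/6 - 305*s^3/144 - 65*s^2/96 + 37*s/288 + 1/24.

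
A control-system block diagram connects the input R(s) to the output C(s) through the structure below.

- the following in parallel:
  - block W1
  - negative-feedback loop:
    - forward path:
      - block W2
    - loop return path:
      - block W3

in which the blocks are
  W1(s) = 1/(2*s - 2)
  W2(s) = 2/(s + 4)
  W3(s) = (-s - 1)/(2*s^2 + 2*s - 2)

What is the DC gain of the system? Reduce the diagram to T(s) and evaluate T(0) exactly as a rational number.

First reduce the diagram to T(s).

Step 1 - collapse the loop (W2 forward, W3 return); result (2*s^2 + 2*s - 2)/(s^3 + 5*s^2 + 2*s - 5)
Step 2 - add W1, [W2/(1+W2*W3)] (parallel); result (5*s^3 + 5*s^2 - 6*s - 1)/(2*s^4 + 8*s^3 - 6*s^2 - 14*s + 10)
Evaluating the step-2 result (the overall T(s)) at s = 0 gives T(0) = -1/10.

Answer: -1/10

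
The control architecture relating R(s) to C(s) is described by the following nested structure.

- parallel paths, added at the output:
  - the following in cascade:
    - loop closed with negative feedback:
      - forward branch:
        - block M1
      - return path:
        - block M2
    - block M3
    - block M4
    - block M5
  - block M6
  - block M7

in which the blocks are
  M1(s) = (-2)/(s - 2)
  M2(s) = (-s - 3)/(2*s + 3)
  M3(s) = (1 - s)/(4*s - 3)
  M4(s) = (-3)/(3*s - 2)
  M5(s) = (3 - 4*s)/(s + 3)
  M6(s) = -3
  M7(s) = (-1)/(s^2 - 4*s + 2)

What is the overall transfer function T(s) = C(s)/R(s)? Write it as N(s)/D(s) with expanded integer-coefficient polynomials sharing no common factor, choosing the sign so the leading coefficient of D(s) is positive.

Answer: (-18*s^6 + 21*s^5 + 189*s^4 - 203*s^3 - 55*s^2 + 126*s - 36)/(6*s^6 - 7*s^5 - 61*s^4 + 48*s^3 + 14*s^2 - 12*s)

Working:
[1] apply the feedback formula to M1, M2 = (-4*s - 6)/(2*s^2 + s)
[2] reduce the series chain [M1/(1+M1*M2)], M3, M4, M5 = (12*s^2 + 6*s - 18)/(6*s^4 + 17*s^3 - 5*s^2 - 6*s)
[3] reduce the parallel group ([M1/(1+M1*M2)]*M3*M4*M5), M6, M7: this yields T(s), and no further normalization is needed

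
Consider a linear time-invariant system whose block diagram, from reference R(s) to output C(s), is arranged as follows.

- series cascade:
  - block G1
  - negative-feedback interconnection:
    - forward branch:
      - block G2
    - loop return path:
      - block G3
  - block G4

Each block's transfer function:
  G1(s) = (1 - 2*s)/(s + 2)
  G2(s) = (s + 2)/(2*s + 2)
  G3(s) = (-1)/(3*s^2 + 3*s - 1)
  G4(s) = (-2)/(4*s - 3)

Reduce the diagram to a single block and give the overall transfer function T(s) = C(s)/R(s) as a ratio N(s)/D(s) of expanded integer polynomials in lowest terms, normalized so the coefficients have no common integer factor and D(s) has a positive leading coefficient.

Step 1: apply the feedback formula to G2, G3; result (3*s^3 + 9*s^2 + 5*s - 2)/(6*s^3 + 12*s^2 + 3*s - 4)
Step 2: multiply G1, [G2/(1+G2*G3)], G4 (series); the result is T(s) itself (integer coefficients, no common factor, positive leading denominator coefficient)

Final answer: (12*s^3 + 6*s^2 - 10*s + 2)/(24*s^4 + 30*s^3 - 24*s^2 - 25*s + 12)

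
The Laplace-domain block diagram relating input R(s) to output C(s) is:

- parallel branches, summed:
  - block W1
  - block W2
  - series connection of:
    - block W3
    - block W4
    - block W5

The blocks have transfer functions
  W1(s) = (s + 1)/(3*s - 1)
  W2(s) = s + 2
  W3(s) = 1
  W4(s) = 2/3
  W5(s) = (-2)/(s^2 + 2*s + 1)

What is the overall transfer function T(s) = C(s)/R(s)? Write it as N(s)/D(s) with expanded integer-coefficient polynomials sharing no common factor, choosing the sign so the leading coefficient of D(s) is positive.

Answer: (9*s^4 + 36*s^3 + 42*s^2 + 1)/(9*s^3 + 15*s^2 + 3*s - 3)

Working:
Step 1 - cascade W3, W4, W5: (-4)/(3*s^2 + 6*s + 3)
Step 2 - parallel reduction of W1, W2, (W3*W4*W5), giving the overall T(s)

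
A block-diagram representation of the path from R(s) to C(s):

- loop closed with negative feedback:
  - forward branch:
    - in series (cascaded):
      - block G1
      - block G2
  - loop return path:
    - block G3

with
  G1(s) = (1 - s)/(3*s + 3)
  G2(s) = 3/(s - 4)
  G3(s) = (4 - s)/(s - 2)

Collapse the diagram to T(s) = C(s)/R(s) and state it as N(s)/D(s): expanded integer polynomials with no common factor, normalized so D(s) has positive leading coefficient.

1. multiply G1, G2 (series); result (1 - s)/(s^2 - 3*s - 4)
2. close the feedback loop around (G1*G2), G3 - this is the overall T(s), already in the required normalized form

Hence the answer: (-s^2 + 3*s - 2)/(s^3 - 4*s^2 - 3*s + 12)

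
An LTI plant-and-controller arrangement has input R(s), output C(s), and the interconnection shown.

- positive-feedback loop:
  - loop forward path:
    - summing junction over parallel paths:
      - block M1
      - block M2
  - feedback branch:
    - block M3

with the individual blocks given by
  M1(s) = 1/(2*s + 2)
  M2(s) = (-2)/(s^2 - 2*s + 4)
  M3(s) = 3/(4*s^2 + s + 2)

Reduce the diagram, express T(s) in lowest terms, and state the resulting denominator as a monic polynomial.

(1) combine M1, M2 in parallel, giving (s^2 - 6*s)/(2*s^3 - 2*s^2 + 4*s + 8)
(2) close the feedback loop around (M1+M2), M3, giving (4*s^4 - 23*s^3 - 4*s^2 - 12*s)/(8*s^5 - 6*s^4 + 18*s^3 + 29*s^2 + 34*s + 16)
The result of step 2 is T(s) in lowest terms. Its denominator has leading coefficient 8; dividing the denominator through by 8 makes it monic.

Final answer: s^5 - 3*s^4/4 + 9*s^3/4 + 29*s^2/8 + 17*s/4 + 2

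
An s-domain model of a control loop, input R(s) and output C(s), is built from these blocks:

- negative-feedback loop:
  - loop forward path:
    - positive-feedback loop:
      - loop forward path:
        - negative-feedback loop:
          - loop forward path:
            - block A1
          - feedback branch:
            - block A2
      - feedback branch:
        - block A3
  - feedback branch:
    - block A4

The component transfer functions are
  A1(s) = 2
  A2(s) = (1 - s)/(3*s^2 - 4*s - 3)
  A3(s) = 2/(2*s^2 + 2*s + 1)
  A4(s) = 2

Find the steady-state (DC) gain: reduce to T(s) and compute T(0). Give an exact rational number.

Reducing step by step:

(1) apply the feedback formula to A1, A2 -> (6*s^2 - 8*s - 6)/(3*s^2 - 6*s - 1)
(2) reduce the feedback loop with forward [A1/(1+A1*A2)] and return A3 -> (12*s^4 - 4*s^3 - 22*s^2 - 20*s - 6)/(6*s^4 - 6*s^3 - 23*s^2 + 8*s + 11)
(3) apply the feedback formula to [[A1/(1+A1*A2)]/(1-[A1/(1+A1*A2)]*A3)], A4 -> (12*s^4 - 4*s^3 - 22*s^2 - 20*s - 6)/(30*s^4 - 14*s^3 - 67*s^2 - 32*s - 1)
That last expression is T(s); at s = 0 only the constant terms survive, so T(0) = -6/(-1) = 6.

Answer: 6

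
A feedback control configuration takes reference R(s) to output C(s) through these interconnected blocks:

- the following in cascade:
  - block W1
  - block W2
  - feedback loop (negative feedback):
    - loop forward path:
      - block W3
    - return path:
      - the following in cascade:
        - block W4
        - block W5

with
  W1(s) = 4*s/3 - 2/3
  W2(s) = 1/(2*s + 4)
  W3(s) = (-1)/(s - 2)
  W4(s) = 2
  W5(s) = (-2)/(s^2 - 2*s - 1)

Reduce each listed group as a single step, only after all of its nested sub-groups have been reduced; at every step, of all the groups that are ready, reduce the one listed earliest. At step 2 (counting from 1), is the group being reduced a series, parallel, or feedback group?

Reducing step by step:

Step 1 - series reduction of W4, W5
Step 2 - close the feedback loop around W3, (W4*W5)
Step 3 - combine W1, W2, [W3/(1+W3*(W4*W5))] in series
So the answer for step 2 is feedback.

Answer: feedback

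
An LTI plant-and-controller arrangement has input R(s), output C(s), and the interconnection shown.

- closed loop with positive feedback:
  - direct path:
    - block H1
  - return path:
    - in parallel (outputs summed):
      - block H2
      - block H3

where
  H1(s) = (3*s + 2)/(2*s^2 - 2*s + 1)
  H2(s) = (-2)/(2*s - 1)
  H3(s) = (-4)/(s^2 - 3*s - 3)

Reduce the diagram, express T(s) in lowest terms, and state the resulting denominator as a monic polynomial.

The answer is s^5 - 9*s^4/2 + 4*s^3 + 15*s^2/4 - 35*s/4 - 17/4.

Reasoning:
Step 1: reduce the parallel group H2, H3; result (-2*s^2 - 2*s + 10)/(2*s^3 - 7*s^2 - 3*s + 3)
Step 2: close the feedback loop around H1, (H2+H3); result (6*s^4 - 17*s^3 - 23*s^2 + 3*s + 6)/(4*s^5 - 18*s^4 + 16*s^3 + 15*s^2 - 35*s - 17)
The result of step 2 is T(s) in lowest terms. Its denominator has leading coefficient 4; dividing the denominator through by 4 makes it monic.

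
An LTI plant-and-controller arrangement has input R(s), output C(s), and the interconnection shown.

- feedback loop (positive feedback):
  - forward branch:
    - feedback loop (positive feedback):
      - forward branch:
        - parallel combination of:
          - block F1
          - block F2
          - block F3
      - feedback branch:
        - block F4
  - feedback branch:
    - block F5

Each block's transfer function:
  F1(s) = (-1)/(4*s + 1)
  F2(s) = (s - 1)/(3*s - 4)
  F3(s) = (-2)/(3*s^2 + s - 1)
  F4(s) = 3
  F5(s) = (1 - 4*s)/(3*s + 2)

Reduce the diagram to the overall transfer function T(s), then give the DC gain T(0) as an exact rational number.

[1] sum the parallel branches F1, F2, F3: (12*s^4 - 14*s^3 - 25*s^2 + 35*s + 5)/(36*s^4 - 27*s^3 - 37*s^2 + 9*s + 4)
[2] reduce the feedback loop with forward (F1+F2+F3) and return F4: (12*s^4 - 14*s^3 - 25*s^2 + 35*s + 5)/(15*s^3 + 38*s^2 - 96*s - 11)
[3] close the feedback loop around [(F1+F2+F3)/(1-(F1+F2+F3)*F4)], F5: (36*s^5 - 18*s^4 - 103*s^3 + 55*s^2 + 85*s + 10)/(48*s^5 - 23*s^4 + 58*s^3 - 47*s^2 - 240*s - 27)
The step-3 result is T(s). Setting s = 0: T(0) = 10/(-27) = -10/27.

Answer: -10/27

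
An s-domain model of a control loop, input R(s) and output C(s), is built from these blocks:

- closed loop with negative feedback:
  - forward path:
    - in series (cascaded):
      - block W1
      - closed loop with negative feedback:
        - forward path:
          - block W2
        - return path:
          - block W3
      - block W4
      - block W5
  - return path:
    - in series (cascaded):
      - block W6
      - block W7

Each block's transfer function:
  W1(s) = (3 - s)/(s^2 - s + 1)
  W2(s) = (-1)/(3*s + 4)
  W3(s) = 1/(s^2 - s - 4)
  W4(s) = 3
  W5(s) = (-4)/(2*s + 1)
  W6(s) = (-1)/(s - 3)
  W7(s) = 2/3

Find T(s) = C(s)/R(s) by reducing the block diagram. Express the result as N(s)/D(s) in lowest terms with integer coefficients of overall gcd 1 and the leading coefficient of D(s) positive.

Step 1. close the feedback loop around W2, W3; result (-s^2 + s + 4)/(3*s^3 + s^2 - 16*s - 17)
Step 2. multiply W1, [W2/(1+W2*W3)], W4, W5 (series); result (-12*s^3 + 48*s^2 + 12*s - 144)/(6*s^6 - s^5 - 30*s^4 - 14*s^3 + 2*s^2 - 33*s - 17)
Step 3. multiply W6, W7 (series); result (-2)/(3*s - 9)
Step 4. collapse the loop ((W1*[W2/(1+W2*W3)]*W4*W5) forward, (W6*W7) return) - this is the overall T(s), already in the required normalized form

Answer: (-12*s^3 + 48*s^2 + 12*s - 144)/(6*s^6 - s^5 - 30*s^4 - 14*s^3 + 10*s^2 - 41*s - 49)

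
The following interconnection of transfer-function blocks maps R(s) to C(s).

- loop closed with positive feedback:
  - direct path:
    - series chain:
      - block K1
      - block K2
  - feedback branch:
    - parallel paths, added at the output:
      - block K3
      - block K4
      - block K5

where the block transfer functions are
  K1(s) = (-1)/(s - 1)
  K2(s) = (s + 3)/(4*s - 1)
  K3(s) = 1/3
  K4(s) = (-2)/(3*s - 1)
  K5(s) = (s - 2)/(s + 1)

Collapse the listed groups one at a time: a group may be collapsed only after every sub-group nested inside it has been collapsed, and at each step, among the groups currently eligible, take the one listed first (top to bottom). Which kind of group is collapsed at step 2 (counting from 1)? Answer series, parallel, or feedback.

Answer: parallel

Working:
Step 1 - multiply K1, K2 (series)
Step 2 - sum the parallel branches K3, K4, K5
Step 3 - reduce the feedback loop with forward (K1*K2) and return (K3+K4+K5)
So the answer for step 2 is parallel.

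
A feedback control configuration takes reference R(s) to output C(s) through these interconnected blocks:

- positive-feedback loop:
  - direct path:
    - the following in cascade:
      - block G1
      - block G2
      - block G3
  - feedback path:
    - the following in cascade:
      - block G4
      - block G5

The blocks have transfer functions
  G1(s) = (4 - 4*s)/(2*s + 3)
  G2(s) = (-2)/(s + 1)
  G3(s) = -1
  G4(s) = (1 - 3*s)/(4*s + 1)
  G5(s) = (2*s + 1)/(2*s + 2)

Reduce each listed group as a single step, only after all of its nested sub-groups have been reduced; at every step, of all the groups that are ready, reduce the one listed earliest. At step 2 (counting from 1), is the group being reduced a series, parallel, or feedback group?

Reducing step by step:

(1) cascade G1, G2, G3
(2) combine G4, G5 in series
(3) reduce the feedback loop with forward (G1*G2*G3) and return (G4*G5)
Step 2: series.

Answer: series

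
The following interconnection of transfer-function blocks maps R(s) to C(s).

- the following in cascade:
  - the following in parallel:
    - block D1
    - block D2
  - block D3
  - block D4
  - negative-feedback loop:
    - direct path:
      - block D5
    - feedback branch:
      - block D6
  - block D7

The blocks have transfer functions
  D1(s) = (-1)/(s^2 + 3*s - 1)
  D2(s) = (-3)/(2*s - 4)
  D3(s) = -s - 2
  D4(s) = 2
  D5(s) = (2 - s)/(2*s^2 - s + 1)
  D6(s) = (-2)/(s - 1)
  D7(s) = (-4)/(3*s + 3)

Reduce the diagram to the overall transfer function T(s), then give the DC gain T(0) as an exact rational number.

[1] parallel reduction of D1, D2 gives (-3*s^2 - 11*s + 7)/(2*s^3 + 2*s^2 - 14*s + 4)
[2] apply the feedback formula to D5, D6 gives (-s^2 + 3*s - 2)/(2*s^3 - 3*s^2 + 4*s - 5)
[3] cascade (D1+D2), D3, D4, [D5/(1+D5*D6)], D7 gives (12*s^4 + 56*s^3 - 8*s^2 - 116*s + 56)/(6*s^6 + 15*s^5 - 12*s^4 + 9*s^3 - 27*s^2 - 42*s + 15)
The step-3 result is T(s). Setting s = 0: T(0) = 56/15.

Final answer: 56/15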